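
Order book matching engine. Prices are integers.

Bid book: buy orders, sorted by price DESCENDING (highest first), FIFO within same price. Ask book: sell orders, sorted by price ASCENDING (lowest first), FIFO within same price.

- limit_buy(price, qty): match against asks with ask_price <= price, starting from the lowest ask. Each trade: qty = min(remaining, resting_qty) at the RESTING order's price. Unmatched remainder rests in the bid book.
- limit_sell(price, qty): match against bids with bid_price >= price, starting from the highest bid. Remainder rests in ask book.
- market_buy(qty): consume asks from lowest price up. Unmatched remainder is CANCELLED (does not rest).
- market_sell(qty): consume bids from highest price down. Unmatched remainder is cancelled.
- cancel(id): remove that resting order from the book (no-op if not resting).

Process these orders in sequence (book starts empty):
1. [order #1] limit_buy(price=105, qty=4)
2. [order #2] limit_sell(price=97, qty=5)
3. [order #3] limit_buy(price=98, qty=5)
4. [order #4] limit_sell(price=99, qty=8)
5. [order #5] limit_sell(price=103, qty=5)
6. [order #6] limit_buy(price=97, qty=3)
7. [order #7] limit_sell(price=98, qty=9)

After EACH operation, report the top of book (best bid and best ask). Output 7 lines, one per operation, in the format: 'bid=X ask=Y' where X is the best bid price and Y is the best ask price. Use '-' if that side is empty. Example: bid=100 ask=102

After op 1 [order #1] limit_buy(price=105, qty=4): fills=none; bids=[#1:4@105] asks=[-]
After op 2 [order #2] limit_sell(price=97, qty=5): fills=#1x#2:4@105; bids=[-] asks=[#2:1@97]
After op 3 [order #3] limit_buy(price=98, qty=5): fills=#3x#2:1@97; bids=[#3:4@98] asks=[-]
After op 4 [order #4] limit_sell(price=99, qty=8): fills=none; bids=[#3:4@98] asks=[#4:8@99]
After op 5 [order #5] limit_sell(price=103, qty=5): fills=none; bids=[#3:4@98] asks=[#4:8@99 #5:5@103]
After op 6 [order #6] limit_buy(price=97, qty=3): fills=none; bids=[#3:4@98 #6:3@97] asks=[#4:8@99 #5:5@103]
After op 7 [order #7] limit_sell(price=98, qty=9): fills=#3x#7:4@98; bids=[#6:3@97] asks=[#7:5@98 #4:8@99 #5:5@103]

Answer: bid=105 ask=-
bid=- ask=97
bid=98 ask=-
bid=98 ask=99
bid=98 ask=99
bid=98 ask=99
bid=97 ask=98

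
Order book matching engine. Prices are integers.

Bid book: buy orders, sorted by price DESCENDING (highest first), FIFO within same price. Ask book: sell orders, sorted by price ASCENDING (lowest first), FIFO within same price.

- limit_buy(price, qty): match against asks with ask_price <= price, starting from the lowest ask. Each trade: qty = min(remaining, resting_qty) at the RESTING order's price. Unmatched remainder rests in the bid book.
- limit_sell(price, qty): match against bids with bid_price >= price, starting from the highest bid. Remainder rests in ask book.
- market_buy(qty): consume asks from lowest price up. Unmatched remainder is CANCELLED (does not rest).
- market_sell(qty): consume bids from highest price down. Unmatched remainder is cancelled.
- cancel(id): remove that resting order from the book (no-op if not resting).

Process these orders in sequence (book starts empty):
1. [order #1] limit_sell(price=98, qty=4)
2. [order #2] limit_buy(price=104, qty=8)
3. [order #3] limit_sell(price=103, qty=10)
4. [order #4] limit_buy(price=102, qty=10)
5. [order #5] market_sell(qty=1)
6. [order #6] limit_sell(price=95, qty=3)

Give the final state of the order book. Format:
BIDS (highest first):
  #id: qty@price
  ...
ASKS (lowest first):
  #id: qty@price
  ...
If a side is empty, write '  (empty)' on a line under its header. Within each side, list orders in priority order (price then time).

Answer: BIDS (highest first):
  #4: 6@102
ASKS (lowest first):
  #3: 6@103

Derivation:
After op 1 [order #1] limit_sell(price=98, qty=4): fills=none; bids=[-] asks=[#1:4@98]
After op 2 [order #2] limit_buy(price=104, qty=8): fills=#2x#1:4@98; bids=[#2:4@104] asks=[-]
After op 3 [order #3] limit_sell(price=103, qty=10): fills=#2x#3:4@104; bids=[-] asks=[#3:6@103]
After op 4 [order #4] limit_buy(price=102, qty=10): fills=none; bids=[#4:10@102] asks=[#3:6@103]
After op 5 [order #5] market_sell(qty=1): fills=#4x#5:1@102; bids=[#4:9@102] asks=[#3:6@103]
After op 6 [order #6] limit_sell(price=95, qty=3): fills=#4x#6:3@102; bids=[#4:6@102] asks=[#3:6@103]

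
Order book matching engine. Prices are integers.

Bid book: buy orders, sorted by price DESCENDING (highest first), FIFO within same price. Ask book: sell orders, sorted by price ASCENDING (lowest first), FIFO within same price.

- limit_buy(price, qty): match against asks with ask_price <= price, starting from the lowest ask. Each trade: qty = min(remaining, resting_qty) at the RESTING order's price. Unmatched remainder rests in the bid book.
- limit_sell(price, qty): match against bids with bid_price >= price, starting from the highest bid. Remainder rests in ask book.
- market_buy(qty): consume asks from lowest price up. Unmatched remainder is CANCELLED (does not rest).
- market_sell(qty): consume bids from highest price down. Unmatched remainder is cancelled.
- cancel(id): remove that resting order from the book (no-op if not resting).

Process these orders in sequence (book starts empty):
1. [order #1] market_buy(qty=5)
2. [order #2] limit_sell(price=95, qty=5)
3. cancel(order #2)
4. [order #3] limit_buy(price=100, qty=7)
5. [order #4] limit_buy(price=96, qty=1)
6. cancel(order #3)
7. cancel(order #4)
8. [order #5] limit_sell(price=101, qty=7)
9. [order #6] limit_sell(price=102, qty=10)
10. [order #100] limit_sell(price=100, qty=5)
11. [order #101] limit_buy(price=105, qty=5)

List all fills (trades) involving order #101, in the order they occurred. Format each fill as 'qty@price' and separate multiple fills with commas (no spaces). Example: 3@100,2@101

Answer: 5@100

Derivation:
After op 1 [order #1] market_buy(qty=5): fills=none; bids=[-] asks=[-]
After op 2 [order #2] limit_sell(price=95, qty=5): fills=none; bids=[-] asks=[#2:5@95]
After op 3 cancel(order #2): fills=none; bids=[-] asks=[-]
After op 4 [order #3] limit_buy(price=100, qty=7): fills=none; bids=[#3:7@100] asks=[-]
After op 5 [order #4] limit_buy(price=96, qty=1): fills=none; bids=[#3:7@100 #4:1@96] asks=[-]
After op 6 cancel(order #3): fills=none; bids=[#4:1@96] asks=[-]
After op 7 cancel(order #4): fills=none; bids=[-] asks=[-]
After op 8 [order #5] limit_sell(price=101, qty=7): fills=none; bids=[-] asks=[#5:7@101]
After op 9 [order #6] limit_sell(price=102, qty=10): fills=none; bids=[-] asks=[#5:7@101 #6:10@102]
After op 10 [order #100] limit_sell(price=100, qty=5): fills=none; bids=[-] asks=[#100:5@100 #5:7@101 #6:10@102]
After op 11 [order #101] limit_buy(price=105, qty=5): fills=#101x#100:5@100; bids=[-] asks=[#5:7@101 #6:10@102]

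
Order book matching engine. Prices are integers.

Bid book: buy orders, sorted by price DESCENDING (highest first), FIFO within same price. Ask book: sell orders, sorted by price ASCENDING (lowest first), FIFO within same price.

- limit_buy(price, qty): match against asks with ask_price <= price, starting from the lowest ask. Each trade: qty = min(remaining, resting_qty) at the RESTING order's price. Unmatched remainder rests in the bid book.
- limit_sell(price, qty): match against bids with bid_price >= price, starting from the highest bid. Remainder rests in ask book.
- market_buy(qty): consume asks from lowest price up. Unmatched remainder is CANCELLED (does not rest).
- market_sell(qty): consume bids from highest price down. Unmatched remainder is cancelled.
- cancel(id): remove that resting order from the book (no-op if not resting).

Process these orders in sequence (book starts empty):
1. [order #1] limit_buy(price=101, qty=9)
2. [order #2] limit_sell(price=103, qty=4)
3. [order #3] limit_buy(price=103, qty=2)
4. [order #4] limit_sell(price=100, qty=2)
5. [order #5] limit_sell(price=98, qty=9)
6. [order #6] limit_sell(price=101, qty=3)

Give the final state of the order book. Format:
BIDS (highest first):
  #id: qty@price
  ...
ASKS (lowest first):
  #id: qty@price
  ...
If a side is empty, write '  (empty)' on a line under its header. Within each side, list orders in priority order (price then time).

After op 1 [order #1] limit_buy(price=101, qty=9): fills=none; bids=[#1:9@101] asks=[-]
After op 2 [order #2] limit_sell(price=103, qty=4): fills=none; bids=[#1:9@101] asks=[#2:4@103]
After op 3 [order #3] limit_buy(price=103, qty=2): fills=#3x#2:2@103; bids=[#1:9@101] asks=[#2:2@103]
After op 4 [order #4] limit_sell(price=100, qty=2): fills=#1x#4:2@101; bids=[#1:7@101] asks=[#2:2@103]
After op 5 [order #5] limit_sell(price=98, qty=9): fills=#1x#5:7@101; bids=[-] asks=[#5:2@98 #2:2@103]
After op 6 [order #6] limit_sell(price=101, qty=3): fills=none; bids=[-] asks=[#5:2@98 #6:3@101 #2:2@103]

Answer: BIDS (highest first):
  (empty)
ASKS (lowest first):
  #5: 2@98
  #6: 3@101
  #2: 2@103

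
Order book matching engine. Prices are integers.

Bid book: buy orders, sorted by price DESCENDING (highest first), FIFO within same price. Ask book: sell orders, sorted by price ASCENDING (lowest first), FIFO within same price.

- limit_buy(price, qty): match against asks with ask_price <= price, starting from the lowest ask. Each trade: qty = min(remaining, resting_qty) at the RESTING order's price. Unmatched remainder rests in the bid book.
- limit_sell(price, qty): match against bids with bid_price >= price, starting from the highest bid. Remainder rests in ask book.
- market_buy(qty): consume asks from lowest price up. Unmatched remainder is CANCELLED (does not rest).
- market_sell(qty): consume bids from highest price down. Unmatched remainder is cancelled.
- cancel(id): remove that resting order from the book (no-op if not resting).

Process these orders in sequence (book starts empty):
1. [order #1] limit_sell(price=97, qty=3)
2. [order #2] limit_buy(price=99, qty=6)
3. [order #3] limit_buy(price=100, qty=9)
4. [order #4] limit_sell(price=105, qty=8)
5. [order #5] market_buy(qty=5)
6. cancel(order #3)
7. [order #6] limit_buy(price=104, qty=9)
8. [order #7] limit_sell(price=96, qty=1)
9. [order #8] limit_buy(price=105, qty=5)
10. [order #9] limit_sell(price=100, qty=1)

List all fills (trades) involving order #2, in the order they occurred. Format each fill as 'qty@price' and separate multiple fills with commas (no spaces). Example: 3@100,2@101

Answer: 3@97

Derivation:
After op 1 [order #1] limit_sell(price=97, qty=3): fills=none; bids=[-] asks=[#1:3@97]
After op 2 [order #2] limit_buy(price=99, qty=6): fills=#2x#1:3@97; bids=[#2:3@99] asks=[-]
After op 3 [order #3] limit_buy(price=100, qty=9): fills=none; bids=[#3:9@100 #2:3@99] asks=[-]
After op 4 [order #4] limit_sell(price=105, qty=8): fills=none; bids=[#3:9@100 #2:3@99] asks=[#4:8@105]
After op 5 [order #5] market_buy(qty=5): fills=#5x#4:5@105; bids=[#3:9@100 #2:3@99] asks=[#4:3@105]
After op 6 cancel(order #3): fills=none; bids=[#2:3@99] asks=[#4:3@105]
After op 7 [order #6] limit_buy(price=104, qty=9): fills=none; bids=[#6:9@104 #2:3@99] asks=[#4:3@105]
After op 8 [order #7] limit_sell(price=96, qty=1): fills=#6x#7:1@104; bids=[#6:8@104 #2:3@99] asks=[#4:3@105]
After op 9 [order #8] limit_buy(price=105, qty=5): fills=#8x#4:3@105; bids=[#8:2@105 #6:8@104 #2:3@99] asks=[-]
After op 10 [order #9] limit_sell(price=100, qty=1): fills=#8x#9:1@105; bids=[#8:1@105 #6:8@104 #2:3@99] asks=[-]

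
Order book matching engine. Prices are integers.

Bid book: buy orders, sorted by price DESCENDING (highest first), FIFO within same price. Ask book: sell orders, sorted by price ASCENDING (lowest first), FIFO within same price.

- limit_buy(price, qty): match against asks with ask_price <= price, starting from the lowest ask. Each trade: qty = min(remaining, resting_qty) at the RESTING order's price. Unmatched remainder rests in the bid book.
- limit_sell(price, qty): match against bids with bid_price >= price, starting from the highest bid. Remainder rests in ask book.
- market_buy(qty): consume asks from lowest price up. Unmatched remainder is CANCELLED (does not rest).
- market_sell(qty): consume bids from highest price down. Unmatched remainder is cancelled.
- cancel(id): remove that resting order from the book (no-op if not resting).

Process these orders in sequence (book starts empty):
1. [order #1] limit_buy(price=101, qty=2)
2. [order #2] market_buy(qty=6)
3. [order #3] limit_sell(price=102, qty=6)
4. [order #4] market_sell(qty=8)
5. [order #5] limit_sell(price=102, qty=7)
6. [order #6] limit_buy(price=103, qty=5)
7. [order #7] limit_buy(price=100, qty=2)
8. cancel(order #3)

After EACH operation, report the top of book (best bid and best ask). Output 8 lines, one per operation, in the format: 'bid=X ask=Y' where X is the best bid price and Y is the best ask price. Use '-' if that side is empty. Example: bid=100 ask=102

Answer: bid=101 ask=-
bid=101 ask=-
bid=101 ask=102
bid=- ask=102
bid=- ask=102
bid=- ask=102
bid=100 ask=102
bid=100 ask=102

Derivation:
After op 1 [order #1] limit_buy(price=101, qty=2): fills=none; bids=[#1:2@101] asks=[-]
After op 2 [order #2] market_buy(qty=6): fills=none; bids=[#1:2@101] asks=[-]
After op 3 [order #3] limit_sell(price=102, qty=6): fills=none; bids=[#1:2@101] asks=[#3:6@102]
After op 4 [order #4] market_sell(qty=8): fills=#1x#4:2@101; bids=[-] asks=[#3:6@102]
After op 5 [order #5] limit_sell(price=102, qty=7): fills=none; bids=[-] asks=[#3:6@102 #5:7@102]
After op 6 [order #6] limit_buy(price=103, qty=5): fills=#6x#3:5@102; bids=[-] asks=[#3:1@102 #5:7@102]
After op 7 [order #7] limit_buy(price=100, qty=2): fills=none; bids=[#7:2@100] asks=[#3:1@102 #5:7@102]
After op 8 cancel(order #3): fills=none; bids=[#7:2@100] asks=[#5:7@102]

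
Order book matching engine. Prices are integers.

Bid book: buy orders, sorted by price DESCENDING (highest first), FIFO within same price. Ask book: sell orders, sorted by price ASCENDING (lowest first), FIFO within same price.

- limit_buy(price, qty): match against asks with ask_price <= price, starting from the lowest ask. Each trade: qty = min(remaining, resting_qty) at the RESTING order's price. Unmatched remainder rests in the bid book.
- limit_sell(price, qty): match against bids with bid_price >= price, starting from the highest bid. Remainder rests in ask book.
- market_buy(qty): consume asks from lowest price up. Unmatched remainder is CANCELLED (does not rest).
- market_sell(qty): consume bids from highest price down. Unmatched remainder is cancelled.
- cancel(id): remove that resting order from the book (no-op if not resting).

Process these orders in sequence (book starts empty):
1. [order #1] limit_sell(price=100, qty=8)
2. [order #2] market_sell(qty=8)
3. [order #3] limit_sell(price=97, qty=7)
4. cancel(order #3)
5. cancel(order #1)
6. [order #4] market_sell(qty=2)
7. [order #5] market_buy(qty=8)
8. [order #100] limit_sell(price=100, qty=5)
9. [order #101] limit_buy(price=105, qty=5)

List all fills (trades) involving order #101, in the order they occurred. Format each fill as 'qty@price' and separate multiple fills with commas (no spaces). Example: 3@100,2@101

After op 1 [order #1] limit_sell(price=100, qty=8): fills=none; bids=[-] asks=[#1:8@100]
After op 2 [order #2] market_sell(qty=8): fills=none; bids=[-] asks=[#1:8@100]
After op 3 [order #3] limit_sell(price=97, qty=7): fills=none; bids=[-] asks=[#3:7@97 #1:8@100]
After op 4 cancel(order #3): fills=none; bids=[-] asks=[#1:8@100]
After op 5 cancel(order #1): fills=none; bids=[-] asks=[-]
After op 6 [order #4] market_sell(qty=2): fills=none; bids=[-] asks=[-]
After op 7 [order #5] market_buy(qty=8): fills=none; bids=[-] asks=[-]
After op 8 [order #100] limit_sell(price=100, qty=5): fills=none; bids=[-] asks=[#100:5@100]
After op 9 [order #101] limit_buy(price=105, qty=5): fills=#101x#100:5@100; bids=[-] asks=[-]

Answer: 5@100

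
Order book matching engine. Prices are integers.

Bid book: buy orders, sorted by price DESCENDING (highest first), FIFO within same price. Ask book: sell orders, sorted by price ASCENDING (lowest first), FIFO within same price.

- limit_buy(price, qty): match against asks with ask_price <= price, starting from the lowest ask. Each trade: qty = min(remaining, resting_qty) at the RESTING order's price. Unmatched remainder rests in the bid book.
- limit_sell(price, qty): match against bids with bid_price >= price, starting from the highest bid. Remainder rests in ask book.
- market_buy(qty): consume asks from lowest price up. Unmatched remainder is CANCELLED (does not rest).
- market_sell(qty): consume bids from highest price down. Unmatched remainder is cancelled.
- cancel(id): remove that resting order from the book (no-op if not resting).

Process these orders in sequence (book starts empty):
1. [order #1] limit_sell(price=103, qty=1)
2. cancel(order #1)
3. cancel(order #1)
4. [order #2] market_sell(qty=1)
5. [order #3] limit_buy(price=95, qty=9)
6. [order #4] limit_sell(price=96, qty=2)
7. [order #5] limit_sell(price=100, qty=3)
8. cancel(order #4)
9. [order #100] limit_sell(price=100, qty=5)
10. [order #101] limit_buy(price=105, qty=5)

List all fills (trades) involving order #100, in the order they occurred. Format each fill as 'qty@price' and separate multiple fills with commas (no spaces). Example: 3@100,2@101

After op 1 [order #1] limit_sell(price=103, qty=1): fills=none; bids=[-] asks=[#1:1@103]
After op 2 cancel(order #1): fills=none; bids=[-] asks=[-]
After op 3 cancel(order #1): fills=none; bids=[-] asks=[-]
After op 4 [order #2] market_sell(qty=1): fills=none; bids=[-] asks=[-]
After op 5 [order #3] limit_buy(price=95, qty=9): fills=none; bids=[#3:9@95] asks=[-]
After op 6 [order #4] limit_sell(price=96, qty=2): fills=none; bids=[#3:9@95] asks=[#4:2@96]
After op 7 [order #5] limit_sell(price=100, qty=3): fills=none; bids=[#3:9@95] asks=[#4:2@96 #5:3@100]
After op 8 cancel(order #4): fills=none; bids=[#3:9@95] asks=[#5:3@100]
After op 9 [order #100] limit_sell(price=100, qty=5): fills=none; bids=[#3:9@95] asks=[#5:3@100 #100:5@100]
After op 10 [order #101] limit_buy(price=105, qty=5): fills=#101x#5:3@100 #101x#100:2@100; bids=[#3:9@95] asks=[#100:3@100]

Answer: 2@100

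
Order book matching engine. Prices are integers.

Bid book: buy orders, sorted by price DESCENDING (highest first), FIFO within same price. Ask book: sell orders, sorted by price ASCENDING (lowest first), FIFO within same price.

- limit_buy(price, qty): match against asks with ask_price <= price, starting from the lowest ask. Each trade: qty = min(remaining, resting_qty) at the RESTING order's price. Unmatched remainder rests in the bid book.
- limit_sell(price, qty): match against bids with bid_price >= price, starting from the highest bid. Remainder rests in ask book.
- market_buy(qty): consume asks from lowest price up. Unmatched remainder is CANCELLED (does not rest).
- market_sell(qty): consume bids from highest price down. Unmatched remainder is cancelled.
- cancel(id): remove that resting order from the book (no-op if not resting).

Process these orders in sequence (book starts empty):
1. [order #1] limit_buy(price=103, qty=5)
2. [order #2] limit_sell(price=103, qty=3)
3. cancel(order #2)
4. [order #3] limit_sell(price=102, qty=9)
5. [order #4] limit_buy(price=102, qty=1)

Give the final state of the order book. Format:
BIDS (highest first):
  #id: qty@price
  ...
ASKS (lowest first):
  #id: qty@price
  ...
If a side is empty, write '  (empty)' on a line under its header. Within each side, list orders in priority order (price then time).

Answer: BIDS (highest first):
  (empty)
ASKS (lowest first):
  #3: 6@102

Derivation:
After op 1 [order #1] limit_buy(price=103, qty=5): fills=none; bids=[#1:5@103] asks=[-]
After op 2 [order #2] limit_sell(price=103, qty=3): fills=#1x#2:3@103; bids=[#1:2@103] asks=[-]
After op 3 cancel(order #2): fills=none; bids=[#1:2@103] asks=[-]
After op 4 [order #3] limit_sell(price=102, qty=9): fills=#1x#3:2@103; bids=[-] asks=[#3:7@102]
After op 5 [order #4] limit_buy(price=102, qty=1): fills=#4x#3:1@102; bids=[-] asks=[#3:6@102]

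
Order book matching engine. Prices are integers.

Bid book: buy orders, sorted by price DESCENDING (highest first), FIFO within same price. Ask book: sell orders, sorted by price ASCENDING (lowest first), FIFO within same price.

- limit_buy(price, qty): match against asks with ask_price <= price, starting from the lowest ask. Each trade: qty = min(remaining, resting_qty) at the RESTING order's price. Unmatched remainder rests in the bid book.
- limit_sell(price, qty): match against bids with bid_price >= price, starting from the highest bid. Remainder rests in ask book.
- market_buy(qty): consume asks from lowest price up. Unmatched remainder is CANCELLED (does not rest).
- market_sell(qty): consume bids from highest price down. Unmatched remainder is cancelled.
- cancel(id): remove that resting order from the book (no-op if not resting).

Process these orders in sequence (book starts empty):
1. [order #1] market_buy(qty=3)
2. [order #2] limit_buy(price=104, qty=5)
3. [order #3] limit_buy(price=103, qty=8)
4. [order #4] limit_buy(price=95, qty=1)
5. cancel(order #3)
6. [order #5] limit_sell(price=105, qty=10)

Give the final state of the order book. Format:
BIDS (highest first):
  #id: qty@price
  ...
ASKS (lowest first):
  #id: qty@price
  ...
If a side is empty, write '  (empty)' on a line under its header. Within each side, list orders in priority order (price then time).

Answer: BIDS (highest first):
  #2: 5@104
  #4: 1@95
ASKS (lowest first):
  #5: 10@105

Derivation:
After op 1 [order #1] market_buy(qty=3): fills=none; bids=[-] asks=[-]
After op 2 [order #2] limit_buy(price=104, qty=5): fills=none; bids=[#2:5@104] asks=[-]
After op 3 [order #3] limit_buy(price=103, qty=8): fills=none; bids=[#2:5@104 #3:8@103] asks=[-]
After op 4 [order #4] limit_buy(price=95, qty=1): fills=none; bids=[#2:5@104 #3:8@103 #4:1@95] asks=[-]
After op 5 cancel(order #3): fills=none; bids=[#2:5@104 #4:1@95] asks=[-]
After op 6 [order #5] limit_sell(price=105, qty=10): fills=none; bids=[#2:5@104 #4:1@95] asks=[#5:10@105]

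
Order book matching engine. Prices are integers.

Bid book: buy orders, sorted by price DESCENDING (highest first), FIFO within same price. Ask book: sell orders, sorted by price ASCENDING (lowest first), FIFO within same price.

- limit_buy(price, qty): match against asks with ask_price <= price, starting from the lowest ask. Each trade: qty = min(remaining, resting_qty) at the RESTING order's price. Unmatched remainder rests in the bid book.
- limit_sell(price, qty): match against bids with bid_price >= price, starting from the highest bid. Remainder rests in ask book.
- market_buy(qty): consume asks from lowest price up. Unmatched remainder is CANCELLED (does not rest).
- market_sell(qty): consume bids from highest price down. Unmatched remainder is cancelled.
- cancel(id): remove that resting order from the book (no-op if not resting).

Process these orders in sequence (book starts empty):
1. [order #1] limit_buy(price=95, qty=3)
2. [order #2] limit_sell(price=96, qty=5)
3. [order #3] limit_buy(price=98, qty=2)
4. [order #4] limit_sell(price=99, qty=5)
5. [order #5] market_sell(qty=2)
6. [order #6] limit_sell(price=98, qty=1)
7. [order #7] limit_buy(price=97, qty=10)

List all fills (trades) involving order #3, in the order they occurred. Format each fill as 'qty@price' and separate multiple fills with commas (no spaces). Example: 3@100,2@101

Answer: 2@96

Derivation:
After op 1 [order #1] limit_buy(price=95, qty=3): fills=none; bids=[#1:3@95] asks=[-]
After op 2 [order #2] limit_sell(price=96, qty=5): fills=none; bids=[#1:3@95] asks=[#2:5@96]
After op 3 [order #3] limit_buy(price=98, qty=2): fills=#3x#2:2@96; bids=[#1:3@95] asks=[#2:3@96]
After op 4 [order #4] limit_sell(price=99, qty=5): fills=none; bids=[#1:3@95] asks=[#2:3@96 #4:5@99]
After op 5 [order #5] market_sell(qty=2): fills=#1x#5:2@95; bids=[#1:1@95] asks=[#2:3@96 #4:5@99]
After op 6 [order #6] limit_sell(price=98, qty=1): fills=none; bids=[#1:1@95] asks=[#2:3@96 #6:1@98 #4:5@99]
After op 7 [order #7] limit_buy(price=97, qty=10): fills=#7x#2:3@96; bids=[#7:7@97 #1:1@95] asks=[#6:1@98 #4:5@99]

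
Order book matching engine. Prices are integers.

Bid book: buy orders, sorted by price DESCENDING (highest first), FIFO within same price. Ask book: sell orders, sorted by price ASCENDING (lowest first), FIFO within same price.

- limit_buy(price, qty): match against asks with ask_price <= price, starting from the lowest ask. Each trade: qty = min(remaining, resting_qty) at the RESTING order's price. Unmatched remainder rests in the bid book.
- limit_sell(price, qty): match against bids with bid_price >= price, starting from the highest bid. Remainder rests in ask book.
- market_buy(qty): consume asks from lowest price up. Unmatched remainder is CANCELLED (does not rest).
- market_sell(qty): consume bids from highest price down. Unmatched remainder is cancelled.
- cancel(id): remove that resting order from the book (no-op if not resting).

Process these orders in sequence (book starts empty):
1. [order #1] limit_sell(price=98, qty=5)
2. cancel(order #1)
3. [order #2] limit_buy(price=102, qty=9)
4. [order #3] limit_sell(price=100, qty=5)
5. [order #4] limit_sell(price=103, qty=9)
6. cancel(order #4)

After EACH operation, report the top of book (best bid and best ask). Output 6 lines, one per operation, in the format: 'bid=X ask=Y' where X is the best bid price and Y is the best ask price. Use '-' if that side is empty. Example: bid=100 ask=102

Answer: bid=- ask=98
bid=- ask=-
bid=102 ask=-
bid=102 ask=-
bid=102 ask=103
bid=102 ask=-

Derivation:
After op 1 [order #1] limit_sell(price=98, qty=5): fills=none; bids=[-] asks=[#1:5@98]
After op 2 cancel(order #1): fills=none; bids=[-] asks=[-]
After op 3 [order #2] limit_buy(price=102, qty=9): fills=none; bids=[#2:9@102] asks=[-]
After op 4 [order #3] limit_sell(price=100, qty=5): fills=#2x#3:5@102; bids=[#2:4@102] asks=[-]
After op 5 [order #4] limit_sell(price=103, qty=9): fills=none; bids=[#2:4@102] asks=[#4:9@103]
After op 6 cancel(order #4): fills=none; bids=[#2:4@102] asks=[-]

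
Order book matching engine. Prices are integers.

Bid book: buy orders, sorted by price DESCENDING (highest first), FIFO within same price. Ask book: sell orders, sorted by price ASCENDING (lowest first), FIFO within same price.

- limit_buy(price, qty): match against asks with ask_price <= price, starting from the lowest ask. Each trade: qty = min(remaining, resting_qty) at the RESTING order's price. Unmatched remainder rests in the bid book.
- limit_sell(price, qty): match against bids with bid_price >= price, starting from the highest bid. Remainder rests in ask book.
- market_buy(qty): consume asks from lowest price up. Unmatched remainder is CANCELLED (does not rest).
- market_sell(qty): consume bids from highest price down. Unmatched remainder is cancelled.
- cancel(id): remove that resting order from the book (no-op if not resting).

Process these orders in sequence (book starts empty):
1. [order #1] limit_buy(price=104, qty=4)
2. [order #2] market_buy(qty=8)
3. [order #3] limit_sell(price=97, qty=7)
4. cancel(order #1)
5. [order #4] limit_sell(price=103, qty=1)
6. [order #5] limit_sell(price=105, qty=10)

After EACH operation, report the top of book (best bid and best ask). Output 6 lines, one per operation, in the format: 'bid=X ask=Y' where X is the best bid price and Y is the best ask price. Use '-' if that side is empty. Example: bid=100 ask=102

After op 1 [order #1] limit_buy(price=104, qty=4): fills=none; bids=[#1:4@104] asks=[-]
After op 2 [order #2] market_buy(qty=8): fills=none; bids=[#1:4@104] asks=[-]
After op 3 [order #3] limit_sell(price=97, qty=7): fills=#1x#3:4@104; bids=[-] asks=[#3:3@97]
After op 4 cancel(order #1): fills=none; bids=[-] asks=[#3:3@97]
After op 5 [order #4] limit_sell(price=103, qty=1): fills=none; bids=[-] asks=[#3:3@97 #4:1@103]
After op 6 [order #5] limit_sell(price=105, qty=10): fills=none; bids=[-] asks=[#3:3@97 #4:1@103 #5:10@105]

Answer: bid=104 ask=-
bid=104 ask=-
bid=- ask=97
bid=- ask=97
bid=- ask=97
bid=- ask=97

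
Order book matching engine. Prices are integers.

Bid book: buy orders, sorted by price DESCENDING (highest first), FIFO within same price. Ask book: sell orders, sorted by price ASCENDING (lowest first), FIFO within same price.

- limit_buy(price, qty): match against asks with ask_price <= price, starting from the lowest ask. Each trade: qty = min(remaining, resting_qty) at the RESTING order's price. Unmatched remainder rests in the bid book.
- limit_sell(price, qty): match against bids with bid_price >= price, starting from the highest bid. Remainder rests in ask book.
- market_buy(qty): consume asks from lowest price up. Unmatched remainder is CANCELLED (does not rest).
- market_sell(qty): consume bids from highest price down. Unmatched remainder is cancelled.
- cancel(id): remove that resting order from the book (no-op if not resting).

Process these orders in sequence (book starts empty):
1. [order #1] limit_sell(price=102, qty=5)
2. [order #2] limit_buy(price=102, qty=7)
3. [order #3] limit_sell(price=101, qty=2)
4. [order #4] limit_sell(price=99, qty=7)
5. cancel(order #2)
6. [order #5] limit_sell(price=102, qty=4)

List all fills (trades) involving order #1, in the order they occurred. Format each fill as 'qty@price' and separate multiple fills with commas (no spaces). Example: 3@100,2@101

Answer: 5@102

Derivation:
After op 1 [order #1] limit_sell(price=102, qty=5): fills=none; bids=[-] asks=[#1:5@102]
After op 2 [order #2] limit_buy(price=102, qty=7): fills=#2x#1:5@102; bids=[#2:2@102] asks=[-]
After op 3 [order #3] limit_sell(price=101, qty=2): fills=#2x#3:2@102; bids=[-] asks=[-]
After op 4 [order #4] limit_sell(price=99, qty=7): fills=none; bids=[-] asks=[#4:7@99]
After op 5 cancel(order #2): fills=none; bids=[-] asks=[#4:7@99]
After op 6 [order #5] limit_sell(price=102, qty=4): fills=none; bids=[-] asks=[#4:7@99 #5:4@102]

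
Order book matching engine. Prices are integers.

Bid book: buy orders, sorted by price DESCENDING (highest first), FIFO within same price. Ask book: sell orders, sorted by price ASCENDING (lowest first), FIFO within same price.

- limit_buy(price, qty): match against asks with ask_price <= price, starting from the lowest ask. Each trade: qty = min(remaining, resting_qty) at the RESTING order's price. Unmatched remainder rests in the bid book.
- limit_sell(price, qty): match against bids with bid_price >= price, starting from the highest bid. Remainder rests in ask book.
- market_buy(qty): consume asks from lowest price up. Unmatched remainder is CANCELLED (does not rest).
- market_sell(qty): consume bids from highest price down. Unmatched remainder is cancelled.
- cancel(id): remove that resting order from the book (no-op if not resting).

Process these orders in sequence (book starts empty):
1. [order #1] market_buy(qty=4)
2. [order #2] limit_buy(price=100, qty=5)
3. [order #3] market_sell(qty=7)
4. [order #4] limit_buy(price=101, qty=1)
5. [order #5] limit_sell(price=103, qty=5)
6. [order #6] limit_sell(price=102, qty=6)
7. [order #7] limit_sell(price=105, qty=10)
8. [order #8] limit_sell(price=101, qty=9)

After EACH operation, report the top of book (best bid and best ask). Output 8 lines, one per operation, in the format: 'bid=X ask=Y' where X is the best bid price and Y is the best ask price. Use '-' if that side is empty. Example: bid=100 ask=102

Answer: bid=- ask=-
bid=100 ask=-
bid=- ask=-
bid=101 ask=-
bid=101 ask=103
bid=101 ask=102
bid=101 ask=102
bid=- ask=101

Derivation:
After op 1 [order #1] market_buy(qty=4): fills=none; bids=[-] asks=[-]
After op 2 [order #2] limit_buy(price=100, qty=5): fills=none; bids=[#2:5@100] asks=[-]
After op 3 [order #3] market_sell(qty=7): fills=#2x#3:5@100; bids=[-] asks=[-]
After op 4 [order #4] limit_buy(price=101, qty=1): fills=none; bids=[#4:1@101] asks=[-]
After op 5 [order #5] limit_sell(price=103, qty=5): fills=none; bids=[#4:1@101] asks=[#5:5@103]
After op 6 [order #6] limit_sell(price=102, qty=6): fills=none; bids=[#4:1@101] asks=[#6:6@102 #5:5@103]
After op 7 [order #7] limit_sell(price=105, qty=10): fills=none; bids=[#4:1@101] asks=[#6:6@102 #5:5@103 #7:10@105]
After op 8 [order #8] limit_sell(price=101, qty=9): fills=#4x#8:1@101; bids=[-] asks=[#8:8@101 #6:6@102 #5:5@103 #7:10@105]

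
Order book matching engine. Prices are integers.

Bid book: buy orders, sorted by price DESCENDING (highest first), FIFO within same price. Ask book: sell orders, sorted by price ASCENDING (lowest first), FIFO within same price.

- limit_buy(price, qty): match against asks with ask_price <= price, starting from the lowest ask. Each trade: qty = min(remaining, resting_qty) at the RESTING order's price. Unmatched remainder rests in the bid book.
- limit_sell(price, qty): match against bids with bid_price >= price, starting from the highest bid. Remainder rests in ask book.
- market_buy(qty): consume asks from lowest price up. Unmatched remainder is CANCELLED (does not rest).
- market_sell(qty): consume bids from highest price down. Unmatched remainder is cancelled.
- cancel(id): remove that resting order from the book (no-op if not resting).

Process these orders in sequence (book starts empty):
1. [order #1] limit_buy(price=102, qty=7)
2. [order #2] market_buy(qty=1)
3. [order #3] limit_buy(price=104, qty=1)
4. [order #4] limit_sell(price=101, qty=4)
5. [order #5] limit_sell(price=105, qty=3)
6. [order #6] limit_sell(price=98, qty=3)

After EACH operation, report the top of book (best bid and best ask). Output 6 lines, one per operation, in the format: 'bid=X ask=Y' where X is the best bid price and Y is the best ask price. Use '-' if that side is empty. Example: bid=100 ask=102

After op 1 [order #1] limit_buy(price=102, qty=7): fills=none; bids=[#1:7@102] asks=[-]
After op 2 [order #2] market_buy(qty=1): fills=none; bids=[#1:7@102] asks=[-]
After op 3 [order #3] limit_buy(price=104, qty=1): fills=none; bids=[#3:1@104 #1:7@102] asks=[-]
After op 4 [order #4] limit_sell(price=101, qty=4): fills=#3x#4:1@104 #1x#4:3@102; bids=[#1:4@102] asks=[-]
After op 5 [order #5] limit_sell(price=105, qty=3): fills=none; bids=[#1:4@102] asks=[#5:3@105]
After op 6 [order #6] limit_sell(price=98, qty=3): fills=#1x#6:3@102; bids=[#1:1@102] asks=[#5:3@105]

Answer: bid=102 ask=-
bid=102 ask=-
bid=104 ask=-
bid=102 ask=-
bid=102 ask=105
bid=102 ask=105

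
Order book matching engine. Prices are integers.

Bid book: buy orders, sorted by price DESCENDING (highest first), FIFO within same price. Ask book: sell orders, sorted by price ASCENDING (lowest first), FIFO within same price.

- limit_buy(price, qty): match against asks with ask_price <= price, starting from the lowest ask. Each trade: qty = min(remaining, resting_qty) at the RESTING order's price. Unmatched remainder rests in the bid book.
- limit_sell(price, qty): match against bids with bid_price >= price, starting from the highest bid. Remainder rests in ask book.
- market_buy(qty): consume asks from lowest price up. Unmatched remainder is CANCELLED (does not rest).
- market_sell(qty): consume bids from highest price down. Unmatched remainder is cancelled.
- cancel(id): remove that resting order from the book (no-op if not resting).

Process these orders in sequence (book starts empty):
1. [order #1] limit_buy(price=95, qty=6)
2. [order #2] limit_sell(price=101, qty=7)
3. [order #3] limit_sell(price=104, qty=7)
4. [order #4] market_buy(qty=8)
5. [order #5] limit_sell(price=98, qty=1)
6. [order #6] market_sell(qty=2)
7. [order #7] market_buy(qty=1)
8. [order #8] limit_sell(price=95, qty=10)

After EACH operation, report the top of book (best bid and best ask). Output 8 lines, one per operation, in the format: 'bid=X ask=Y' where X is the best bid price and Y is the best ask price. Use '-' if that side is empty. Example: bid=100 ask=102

After op 1 [order #1] limit_buy(price=95, qty=6): fills=none; bids=[#1:6@95] asks=[-]
After op 2 [order #2] limit_sell(price=101, qty=7): fills=none; bids=[#1:6@95] asks=[#2:7@101]
After op 3 [order #3] limit_sell(price=104, qty=7): fills=none; bids=[#1:6@95] asks=[#2:7@101 #3:7@104]
After op 4 [order #4] market_buy(qty=8): fills=#4x#2:7@101 #4x#3:1@104; bids=[#1:6@95] asks=[#3:6@104]
After op 5 [order #5] limit_sell(price=98, qty=1): fills=none; bids=[#1:6@95] asks=[#5:1@98 #3:6@104]
After op 6 [order #6] market_sell(qty=2): fills=#1x#6:2@95; bids=[#1:4@95] asks=[#5:1@98 #3:6@104]
After op 7 [order #7] market_buy(qty=1): fills=#7x#5:1@98; bids=[#1:4@95] asks=[#3:6@104]
After op 8 [order #8] limit_sell(price=95, qty=10): fills=#1x#8:4@95; bids=[-] asks=[#8:6@95 #3:6@104]

Answer: bid=95 ask=-
bid=95 ask=101
bid=95 ask=101
bid=95 ask=104
bid=95 ask=98
bid=95 ask=98
bid=95 ask=104
bid=- ask=95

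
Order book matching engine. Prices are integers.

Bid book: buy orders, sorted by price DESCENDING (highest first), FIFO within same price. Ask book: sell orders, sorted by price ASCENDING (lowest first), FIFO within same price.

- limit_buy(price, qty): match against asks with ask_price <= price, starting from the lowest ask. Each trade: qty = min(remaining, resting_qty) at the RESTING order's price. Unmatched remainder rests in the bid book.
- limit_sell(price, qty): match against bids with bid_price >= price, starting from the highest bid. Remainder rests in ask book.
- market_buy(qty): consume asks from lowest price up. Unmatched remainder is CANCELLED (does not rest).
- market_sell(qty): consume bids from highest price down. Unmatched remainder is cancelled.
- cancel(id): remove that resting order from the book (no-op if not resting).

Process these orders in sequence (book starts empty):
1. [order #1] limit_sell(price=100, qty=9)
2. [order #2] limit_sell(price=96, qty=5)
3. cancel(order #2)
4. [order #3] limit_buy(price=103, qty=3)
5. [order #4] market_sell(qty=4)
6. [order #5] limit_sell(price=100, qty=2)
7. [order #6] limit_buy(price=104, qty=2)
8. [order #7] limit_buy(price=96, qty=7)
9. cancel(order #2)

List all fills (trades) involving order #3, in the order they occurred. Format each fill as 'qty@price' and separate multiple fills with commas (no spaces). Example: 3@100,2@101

Answer: 3@100

Derivation:
After op 1 [order #1] limit_sell(price=100, qty=9): fills=none; bids=[-] asks=[#1:9@100]
After op 2 [order #2] limit_sell(price=96, qty=5): fills=none; bids=[-] asks=[#2:5@96 #1:9@100]
After op 3 cancel(order #2): fills=none; bids=[-] asks=[#1:9@100]
After op 4 [order #3] limit_buy(price=103, qty=3): fills=#3x#1:3@100; bids=[-] asks=[#1:6@100]
After op 5 [order #4] market_sell(qty=4): fills=none; bids=[-] asks=[#1:6@100]
After op 6 [order #5] limit_sell(price=100, qty=2): fills=none; bids=[-] asks=[#1:6@100 #5:2@100]
After op 7 [order #6] limit_buy(price=104, qty=2): fills=#6x#1:2@100; bids=[-] asks=[#1:4@100 #5:2@100]
After op 8 [order #7] limit_buy(price=96, qty=7): fills=none; bids=[#7:7@96] asks=[#1:4@100 #5:2@100]
After op 9 cancel(order #2): fills=none; bids=[#7:7@96] asks=[#1:4@100 #5:2@100]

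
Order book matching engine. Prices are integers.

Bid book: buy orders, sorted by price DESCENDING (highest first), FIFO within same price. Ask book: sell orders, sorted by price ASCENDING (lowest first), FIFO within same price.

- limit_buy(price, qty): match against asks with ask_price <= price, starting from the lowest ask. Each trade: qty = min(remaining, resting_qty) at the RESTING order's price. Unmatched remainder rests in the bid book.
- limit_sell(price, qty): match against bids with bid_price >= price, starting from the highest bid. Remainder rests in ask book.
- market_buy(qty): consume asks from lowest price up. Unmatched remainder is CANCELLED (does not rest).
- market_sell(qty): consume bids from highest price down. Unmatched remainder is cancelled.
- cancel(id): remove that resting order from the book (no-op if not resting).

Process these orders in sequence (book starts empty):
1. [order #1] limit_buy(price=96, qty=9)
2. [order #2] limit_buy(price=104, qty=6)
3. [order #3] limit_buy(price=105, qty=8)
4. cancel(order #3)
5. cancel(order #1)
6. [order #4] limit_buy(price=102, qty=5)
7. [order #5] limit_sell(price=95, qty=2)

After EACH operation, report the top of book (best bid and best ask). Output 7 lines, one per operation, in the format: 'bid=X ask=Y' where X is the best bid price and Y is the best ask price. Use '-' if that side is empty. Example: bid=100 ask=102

After op 1 [order #1] limit_buy(price=96, qty=9): fills=none; bids=[#1:9@96] asks=[-]
After op 2 [order #2] limit_buy(price=104, qty=6): fills=none; bids=[#2:6@104 #1:9@96] asks=[-]
After op 3 [order #3] limit_buy(price=105, qty=8): fills=none; bids=[#3:8@105 #2:6@104 #1:9@96] asks=[-]
After op 4 cancel(order #3): fills=none; bids=[#2:6@104 #1:9@96] asks=[-]
After op 5 cancel(order #1): fills=none; bids=[#2:6@104] asks=[-]
After op 6 [order #4] limit_buy(price=102, qty=5): fills=none; bids=[#2:6@104 #4:5@102] asks=[-]
After op 7 [order #5] limit_sell(price=95, qty=2): fills=#2x#5:2@104; bids=[#2:4@104 #4:5@102] asks=[-]

Answer: bid=96 ask=-
bid=104 ask=-
bid=105 ask=-
bid=104 ask=-
bid=104 ask=-
bid=104 ask=-
bid=104 ask=-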